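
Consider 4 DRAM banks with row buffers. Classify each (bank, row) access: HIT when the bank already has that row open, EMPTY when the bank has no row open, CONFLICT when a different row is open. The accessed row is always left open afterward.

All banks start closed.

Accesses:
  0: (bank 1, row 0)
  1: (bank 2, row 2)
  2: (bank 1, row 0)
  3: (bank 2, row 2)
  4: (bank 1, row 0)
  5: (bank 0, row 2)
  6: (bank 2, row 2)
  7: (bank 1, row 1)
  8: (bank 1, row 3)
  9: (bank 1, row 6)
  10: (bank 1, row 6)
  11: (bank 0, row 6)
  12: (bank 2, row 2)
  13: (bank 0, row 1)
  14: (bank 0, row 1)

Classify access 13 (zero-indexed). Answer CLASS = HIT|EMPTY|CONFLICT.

CLASS = CONFLICT

  [0] b1 r0: no row ⇒ E
  [1] b2 r2: no row ⇒ E
  [2] b1 r0: had r0 ⇒ H
  [3] b2 r2: had r2 ⇒ H
  [4] b1 r0: had r0 ⇒ H
  [5] b0 r2: no row ⇒ E
  [6] b2 r2: had r2 ⇒ H
  [7] b1 r1: had r0 ⇒ C
  [8] b1 r3: had r1 ⇒ C
  [9] b1 r6: had r3 ⇒ C
  [10] b1 r6: had r6 ⇒ H
  [11] b0 r6: had r2 ⇒ C
  [12] b2 r2: had r2 ⇒ H
  [13] b0 r1: had r6 ⇒ C
  [14] b0 r1: had r1 ⇒ H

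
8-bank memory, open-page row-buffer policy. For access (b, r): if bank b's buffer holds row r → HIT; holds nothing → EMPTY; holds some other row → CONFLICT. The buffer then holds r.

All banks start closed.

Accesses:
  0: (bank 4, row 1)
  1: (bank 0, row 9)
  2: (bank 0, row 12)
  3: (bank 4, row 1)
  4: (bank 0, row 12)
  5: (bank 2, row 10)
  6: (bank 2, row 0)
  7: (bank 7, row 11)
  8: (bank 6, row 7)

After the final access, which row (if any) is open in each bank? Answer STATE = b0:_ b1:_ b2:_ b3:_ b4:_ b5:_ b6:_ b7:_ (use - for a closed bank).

#0 (4,1) E
#1 (0,9) E
#2 (0,12) C  (was 9)
#3 (4,1) H  (was 1)
#4 (0,12) H  (was 12)
#5 (2,10) E
#6 (2,0) C  (was 10)
#7 (7,11) E
#8 (6,7) E

STATE = b0:12 b1:- b2:0 b3:- b4:1 b5:- b6:7 b7:11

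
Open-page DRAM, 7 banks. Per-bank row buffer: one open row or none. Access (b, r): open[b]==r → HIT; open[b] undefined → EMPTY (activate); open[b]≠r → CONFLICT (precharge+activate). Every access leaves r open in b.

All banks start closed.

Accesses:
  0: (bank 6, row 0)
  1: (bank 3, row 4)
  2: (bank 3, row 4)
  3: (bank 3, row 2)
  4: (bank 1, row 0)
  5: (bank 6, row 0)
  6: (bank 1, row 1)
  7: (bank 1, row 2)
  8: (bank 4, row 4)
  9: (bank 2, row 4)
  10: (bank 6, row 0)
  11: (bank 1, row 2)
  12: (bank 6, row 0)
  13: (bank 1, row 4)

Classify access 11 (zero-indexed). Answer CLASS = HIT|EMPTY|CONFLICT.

CLASS = HIT

0: bank 6 row 0 — prev None → EMPTY
1: bank 3 row 4 — prev None → EMPTY
2: bank 3 row 4 — prev 4 → HIT
3: bank 3 row 2 — prev 4 → CONFLICT
4: bank 1 row 0 — prev None → EMPTY
5: bank 6 row 0 — prev 0 → HIT
6: bank 1 row 1 — prev 0 → CONFLICT
7: bank 1 row 2 — prev 1 → CONFLICT
8: bank 4 row 4 — prev None → EMPTY
9: bank 2 row 4 — prev None → EMPTY
10: bank 6 row 0 — prev 0 → HIT
11: bank 1 row 2 — prev 2 → HIT
12: bank 6 row 0 — prev 0 → HIT
13: bank 1 row 4 — prev 2 → CONFLICT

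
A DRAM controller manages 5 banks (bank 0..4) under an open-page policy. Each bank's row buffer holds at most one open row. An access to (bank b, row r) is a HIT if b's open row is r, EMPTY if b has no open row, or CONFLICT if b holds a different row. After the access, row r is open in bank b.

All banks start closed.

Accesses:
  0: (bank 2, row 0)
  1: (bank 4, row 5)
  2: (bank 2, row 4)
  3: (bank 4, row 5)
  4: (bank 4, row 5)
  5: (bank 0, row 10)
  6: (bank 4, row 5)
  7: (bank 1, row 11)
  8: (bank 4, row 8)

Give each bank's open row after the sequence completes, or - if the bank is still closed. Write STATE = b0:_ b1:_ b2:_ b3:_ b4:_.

#0 (2,0) E
#1 (4,5) E
#2 (2,4) C  (was 0)
#3 (4,5) H  (was 5)
#4 (4,5) H  (was 5)
#5 (0,10) E
#6 (4,5) H  (was 5)
#7 (1,11) E
#8 (4,8) C  (was 5)

STATE = b0:10 b1:11 b2:4 b3:- b4:8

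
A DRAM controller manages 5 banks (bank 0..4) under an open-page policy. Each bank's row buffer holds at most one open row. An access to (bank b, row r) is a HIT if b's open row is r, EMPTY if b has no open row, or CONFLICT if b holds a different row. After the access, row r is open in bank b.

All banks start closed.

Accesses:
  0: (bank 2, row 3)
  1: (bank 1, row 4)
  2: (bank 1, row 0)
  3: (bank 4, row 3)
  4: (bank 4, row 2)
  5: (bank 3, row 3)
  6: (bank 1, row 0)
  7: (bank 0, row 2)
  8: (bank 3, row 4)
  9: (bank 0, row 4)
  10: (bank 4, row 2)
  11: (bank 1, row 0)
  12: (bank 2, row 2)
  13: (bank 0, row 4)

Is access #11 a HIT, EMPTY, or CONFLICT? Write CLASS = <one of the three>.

  [0] b2 r3: no row ⇒ E
  [1] b1 r4: no row ⇒ E
  [2] b1 r0: had r4 ⇒ C
  [3] b4 r3: no row ⇒ E
  [4] b4 r2: had r3 ⇒ C
  [5] b3 r3: no row ⇒ E
  [6] b1 r0: had r0 ⇒ H
  [7] b0 r2: no row ⇒ E
  [8] b3 r4: had r3 ⇒ C
  [9] b0 r4: had r2 ⇒ C
  [10] b4 r2: had r2 ⇒ H
  [11] b1 r0: had r0 ⇒ H
  [12] b2 r2: had r3 ⇒ C
  [13] b0 r4: had r4 ⇒ H

CLASS = HIT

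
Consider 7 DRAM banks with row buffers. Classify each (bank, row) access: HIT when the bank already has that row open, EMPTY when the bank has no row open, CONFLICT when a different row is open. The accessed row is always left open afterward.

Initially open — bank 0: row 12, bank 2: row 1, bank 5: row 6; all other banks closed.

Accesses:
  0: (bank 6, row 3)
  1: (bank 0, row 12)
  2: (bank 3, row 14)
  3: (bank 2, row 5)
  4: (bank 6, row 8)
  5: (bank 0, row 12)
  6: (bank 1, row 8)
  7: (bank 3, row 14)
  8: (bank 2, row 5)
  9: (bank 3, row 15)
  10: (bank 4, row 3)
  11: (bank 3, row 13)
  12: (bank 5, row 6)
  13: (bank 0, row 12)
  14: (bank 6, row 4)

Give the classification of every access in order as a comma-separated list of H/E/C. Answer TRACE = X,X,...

TRACE = E,H,E,C,C,H,E,H,H,C,E,C,H,H,C

step 0: bank6 None->3 [EMPTY]
step 1: bank0 12->12 [HIT]
step 2: bank3 None->14 [EMPTY]
step 3: bank2 1->5 [CONFLICT]
step 4: bank6 3->8 [CONFLICT]
step 5: bank0 12->12 [HIT]
step 6: bank1 None->8 [EMPTY]
step 7: bank3 14->14 [HIT]
step 8: bank2 5->5 [HIT]
step 9: bank3 14->15 [CONFLICT]
step 10: bank4 None->3 [EMPTY]
step 11: bank3 15->13 [CONFLICT]
step 12: bank5 6->6 [HIT]
step 13: bank0 12->12 [HIT]
step 14: bank6 8->4 [CONFLICT]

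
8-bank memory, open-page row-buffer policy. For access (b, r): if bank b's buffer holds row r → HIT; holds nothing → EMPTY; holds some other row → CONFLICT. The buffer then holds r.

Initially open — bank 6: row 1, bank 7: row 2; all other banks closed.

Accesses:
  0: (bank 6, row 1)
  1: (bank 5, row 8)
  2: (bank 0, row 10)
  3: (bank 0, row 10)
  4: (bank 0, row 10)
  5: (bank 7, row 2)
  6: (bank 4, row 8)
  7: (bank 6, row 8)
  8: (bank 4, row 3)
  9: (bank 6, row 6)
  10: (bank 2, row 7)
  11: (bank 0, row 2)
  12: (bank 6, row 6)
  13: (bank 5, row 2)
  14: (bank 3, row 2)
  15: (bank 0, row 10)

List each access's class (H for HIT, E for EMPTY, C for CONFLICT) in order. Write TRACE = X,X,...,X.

TRACE = H,E,E,H,H,H,E,C,C,C,E,C,H,C,E,C

#0 (6,1) H  (was 1)
#1 (5,8) E
#2 (0,10) E
#3 (0,10) H  (was 10)
#4 (0,10) H  (was 10)
#5 (7,2) H  (was 2)
#6 (4,8) E
#7 (6,8) C  (was 1)
#8 (4,3) C  (was 8)
#9 (6,6) C  (was 8)
#10 (2,7) E
#11 (0,2) C  (was 10)
#12 (6,6) H  (was 6)
#13 (5,2) C  (was 8)
#14 (3,2) E
#15 (0,10) C  (was 2)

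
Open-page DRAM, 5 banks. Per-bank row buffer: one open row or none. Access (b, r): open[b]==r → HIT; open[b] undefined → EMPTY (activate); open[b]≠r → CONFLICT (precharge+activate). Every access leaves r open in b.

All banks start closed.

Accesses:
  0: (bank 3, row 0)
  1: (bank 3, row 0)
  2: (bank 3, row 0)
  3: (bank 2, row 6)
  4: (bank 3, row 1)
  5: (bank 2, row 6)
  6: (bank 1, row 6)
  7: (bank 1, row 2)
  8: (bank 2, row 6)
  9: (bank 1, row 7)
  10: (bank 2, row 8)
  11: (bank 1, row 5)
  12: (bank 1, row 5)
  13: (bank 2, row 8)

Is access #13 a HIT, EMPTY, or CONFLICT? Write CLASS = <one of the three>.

0: bank 3 row 0 — prev None → EMPTY
1: bank 3 row 0 — prev 0 → HIT
2: bank 3 row 0 — prev 0 → HIT
3: bank 2 row 6 — prev None → EMPTY
4: bank 3 row 1 — prev 0 → CONFLICT
5: bank 2 row 6 — prev 6 → HIT
6: bank 1 row 6 — prev None → EMPTY
7: bank 1 row 2 — prev 6 → CONFLICT
8: bank 2 row 6 — prev 6 → HIT
9: bank 1 row 7 — prev 2 → CONFLICT
10: bank 2 row 8 — prev 6 → CONFLICT
11: bank 1 row 5 — prev 7 → CONFLICT
12: bank 1 row 5 — prev 5 → HIT
13: bank 2 row 8 — prev 8 → HIT

CLASS = HIT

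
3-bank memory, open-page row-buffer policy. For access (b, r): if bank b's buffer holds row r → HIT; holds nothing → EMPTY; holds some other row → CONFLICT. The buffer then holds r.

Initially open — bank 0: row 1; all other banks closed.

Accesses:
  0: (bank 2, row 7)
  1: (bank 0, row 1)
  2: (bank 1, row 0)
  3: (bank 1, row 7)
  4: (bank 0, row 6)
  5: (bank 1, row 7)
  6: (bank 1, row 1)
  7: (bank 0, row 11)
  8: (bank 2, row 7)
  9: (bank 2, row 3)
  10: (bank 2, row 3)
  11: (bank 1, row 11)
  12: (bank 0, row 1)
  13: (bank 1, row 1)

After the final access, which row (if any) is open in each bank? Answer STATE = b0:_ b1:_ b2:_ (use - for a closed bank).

STATE = b0:1 b1:1 b2:3

#0 (2,7) E
#1 (0,1) H  (was 1)
#2 (1,0) E
#3 (1,7) C  (was 0)
#4 (0,6) C  (was 1)
#5 (1,7) H  (was 7)
#6 (1,1) C  (was 7)
#7 (0,11) C  (was 6)
#8 (2,7) H  (was 7)
#9 (2,3) C  (was 7)
#10 (2,3) H  (was 3)
#11 (1,11) C  (was 1)
#12 (0,1) C  (was 11)
#13 (1,1) C  (was 11)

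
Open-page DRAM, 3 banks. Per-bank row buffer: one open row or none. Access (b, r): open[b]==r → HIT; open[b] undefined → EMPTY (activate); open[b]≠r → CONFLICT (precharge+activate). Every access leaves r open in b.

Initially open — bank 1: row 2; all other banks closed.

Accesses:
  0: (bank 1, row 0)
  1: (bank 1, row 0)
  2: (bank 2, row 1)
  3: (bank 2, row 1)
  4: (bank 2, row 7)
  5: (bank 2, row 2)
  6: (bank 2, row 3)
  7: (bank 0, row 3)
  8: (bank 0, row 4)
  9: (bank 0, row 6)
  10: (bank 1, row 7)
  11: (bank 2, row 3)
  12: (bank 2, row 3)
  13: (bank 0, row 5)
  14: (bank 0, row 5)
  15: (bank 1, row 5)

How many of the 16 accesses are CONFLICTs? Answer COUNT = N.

COUNT = 9

0: bank 1 row 0 — prev 2 → CONFLICT
1: bank 1 row 0 — prev 0 → HIT
2: bank 2 row 1 — prev None → EMPTY
3: bank 2 row 1 — prev 1 → HIT
4: bank 2 row 7 — prev 1 → CONFLICT
5: bank 2 row 2 — prev 7 → CONFLICT
6: bank 2 row 3 — prev 2 → CONFLICT
7: bank 0 row 3 — prev None → EMPTY
8: bank 0 row 4 — prev 3 → CONFLICT
9: bank 0 row 6 — prev 4 → CONFLICT
10: bank 1 row 7 — prev 0 → CONFLICT
11: bank 2 row 3 — prev 3 → HIT
12: bank 2 row 3 — prev 3 → HIT
13: bank 0 row 5 — prev 6 → CONFLICT
14: bank 0 row 5 — prev 5 → HIT
15: bank 1 row 5 — prev 7 → CONFLICT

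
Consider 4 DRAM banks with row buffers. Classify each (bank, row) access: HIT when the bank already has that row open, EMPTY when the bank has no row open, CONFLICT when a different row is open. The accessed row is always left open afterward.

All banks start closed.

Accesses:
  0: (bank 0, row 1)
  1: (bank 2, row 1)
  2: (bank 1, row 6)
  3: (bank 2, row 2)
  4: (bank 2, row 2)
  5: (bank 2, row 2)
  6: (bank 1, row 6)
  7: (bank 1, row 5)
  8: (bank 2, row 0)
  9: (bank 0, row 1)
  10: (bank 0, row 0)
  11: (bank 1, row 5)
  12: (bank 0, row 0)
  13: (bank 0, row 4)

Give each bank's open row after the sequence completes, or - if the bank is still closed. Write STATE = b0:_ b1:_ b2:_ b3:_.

STATE = b0:4 b1:5 b2:0 b3:-

#0 (0,1) E
#1 (2,1) E
#2 (1,6) E
#3 (2,2) C  (was 1)
#4 (2,2) H  (was 2)
#5 (2,2) H  (was 2)
#6 (1,6) H  (was 6)
#7 (1,5) C  (was 6)
#8 (2,0) C  (was 2)
#9 (0,1) H  (was 1)
#10 (0,0) C  (was 1)
#11 (1,5) H  (was 5)
#12 (0,0) H  (was 0)
#13 (0,4) C  (was 0)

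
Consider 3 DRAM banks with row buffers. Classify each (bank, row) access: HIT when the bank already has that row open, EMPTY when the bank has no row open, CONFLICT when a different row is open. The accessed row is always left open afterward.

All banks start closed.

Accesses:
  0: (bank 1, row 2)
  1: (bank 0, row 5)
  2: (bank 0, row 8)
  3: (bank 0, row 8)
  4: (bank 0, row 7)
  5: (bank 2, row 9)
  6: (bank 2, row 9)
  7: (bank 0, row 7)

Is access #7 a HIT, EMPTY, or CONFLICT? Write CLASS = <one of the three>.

CLASS = HIT

#0 (1,2) E
#1 (0,5) E
#2 (0,8) C  (was 5)
#3 (0,8) H  (was 8)
#4 (0,7) C  (was 8)
#5 (2,9) E
#6 (2,9) H  (was 9)
#7 (0,7) H  (was 7)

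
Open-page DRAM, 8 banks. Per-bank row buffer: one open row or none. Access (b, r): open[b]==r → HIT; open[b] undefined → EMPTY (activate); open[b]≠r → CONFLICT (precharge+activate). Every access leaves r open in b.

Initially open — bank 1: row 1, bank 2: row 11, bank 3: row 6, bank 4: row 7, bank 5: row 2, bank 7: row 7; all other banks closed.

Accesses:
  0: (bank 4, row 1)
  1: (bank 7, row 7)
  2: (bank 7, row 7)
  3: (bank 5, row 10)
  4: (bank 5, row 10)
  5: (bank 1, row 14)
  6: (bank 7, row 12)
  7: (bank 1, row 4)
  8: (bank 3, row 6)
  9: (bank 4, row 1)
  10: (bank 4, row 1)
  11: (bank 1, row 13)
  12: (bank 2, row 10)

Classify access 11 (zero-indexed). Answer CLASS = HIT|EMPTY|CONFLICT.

CLASS = CONFLICT

0: bank 4 row 1 — prev 7 → CONFLICT
1: bank 7 row 7 — prev 7 → HIT
2: bank 7 row 7 — prev 7 → HIT
3: bank 5 row 10 — prev 2 → CONFLICT
4: bank 5 row 10 — prev 10 → HIT
5: bank 1 row 14 — prev 1 → CONFLICT
6: bank 7 row 12 — prev 7 → CONFLICT
7: bank 1 row 4 — prev 14 → CONFLICT
8: bank 3 row 6 — prev 6 → HIT
9: bank 4 row 1 — prev 1 → HIT
10: bank 4 row 1 — prev 1 → HIT
11: bank 1 row 13 — prev 4 → CONFLICT
12: bank 2 row 10 — prev 11 → CONFLICT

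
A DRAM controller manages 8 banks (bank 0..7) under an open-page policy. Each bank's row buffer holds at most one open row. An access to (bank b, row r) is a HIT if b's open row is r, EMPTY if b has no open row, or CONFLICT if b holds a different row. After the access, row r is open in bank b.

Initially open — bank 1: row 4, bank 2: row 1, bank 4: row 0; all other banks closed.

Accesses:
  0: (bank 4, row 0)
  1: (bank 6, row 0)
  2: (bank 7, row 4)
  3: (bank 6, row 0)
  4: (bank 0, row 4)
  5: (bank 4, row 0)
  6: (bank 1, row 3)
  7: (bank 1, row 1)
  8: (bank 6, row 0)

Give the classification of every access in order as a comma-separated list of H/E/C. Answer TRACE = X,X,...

#0 (4,0) H  (was 0)
#1 (6,0) E
#2 (7,4) E
#3 (6,0) H  (was 0)
#4 (0,4) E
#5 (4,0) H  (was 0)
#6 (1,3) C  (was 4)
#7 (1,1) C  (was 3)
#8 (6,0) H  (was 0)

TRACE = H,E,E,H,E,H,C,C,H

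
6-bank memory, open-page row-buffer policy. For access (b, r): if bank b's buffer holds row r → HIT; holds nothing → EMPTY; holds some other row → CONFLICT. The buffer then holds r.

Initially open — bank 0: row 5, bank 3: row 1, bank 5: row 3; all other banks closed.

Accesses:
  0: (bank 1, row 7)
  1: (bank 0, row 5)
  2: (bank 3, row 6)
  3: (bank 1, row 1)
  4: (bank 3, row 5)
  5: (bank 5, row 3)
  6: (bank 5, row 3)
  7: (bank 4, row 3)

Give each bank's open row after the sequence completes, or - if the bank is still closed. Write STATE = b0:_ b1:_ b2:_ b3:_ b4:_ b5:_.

0: bank 1 row 7 — prev None → EMPTY
1: bank 0 row 5 — prev 5 → HIT
2: bank 3 row 6 — prev 1 → CONFLICT
3: bank 1 row 1 — prev 7 → CONFLICT
4: bank 3 row 5 — prev 6 → CONFLICT
5: bank 5 row 3 — prev 3 → HIT
6: bank 5 row 3 — prev 3 → HIT
7: bank 4 row 3 — prev None → EMPTY

STATE = b0:5 b1:1 b2:- b3:5 b4:3 b5:3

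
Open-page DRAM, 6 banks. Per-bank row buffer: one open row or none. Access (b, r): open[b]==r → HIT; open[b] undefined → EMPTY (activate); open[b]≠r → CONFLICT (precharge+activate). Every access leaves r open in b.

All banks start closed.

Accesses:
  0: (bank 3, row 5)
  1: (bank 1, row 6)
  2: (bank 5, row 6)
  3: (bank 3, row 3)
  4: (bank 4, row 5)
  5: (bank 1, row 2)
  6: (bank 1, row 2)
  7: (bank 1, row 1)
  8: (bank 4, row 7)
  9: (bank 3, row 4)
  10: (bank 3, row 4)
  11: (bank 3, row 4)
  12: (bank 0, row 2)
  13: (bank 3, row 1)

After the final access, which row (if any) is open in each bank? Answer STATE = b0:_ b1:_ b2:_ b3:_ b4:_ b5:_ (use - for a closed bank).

STATE = b0:2 b1:1 b2:- b3:1 b4:7 b5:6

0: bank 3 row 5 — prev None → EMPTY
1: bank 1 row 6 — prev None → EMPTY
2: bank 5 row 6 — prev None → EMPTY
3: bank 3 row 3 — prev 5 → CONFLICT
4: bank 4 row 5 — prev None → EMPTY
5: bank 1 row 2 — prev 6 → CONFLICT
6: bank 1 row 2 — prev 2 → HIT
7: bank 1 row 1 — prev 2 → CONFLICT
8: bank 4 row 7 — prev 5 → CONFLICT
9: bank 3 row 4 — prev 3 → CONFLICT
10: bank 3 row 4 — prev 4 → HIT
11: bank 3 row 4 — prev 4 → HIT
12: bank 0 row 2 — prev None → EMPTY
13: bank 3 row 1 — prev 4 → CONFLICT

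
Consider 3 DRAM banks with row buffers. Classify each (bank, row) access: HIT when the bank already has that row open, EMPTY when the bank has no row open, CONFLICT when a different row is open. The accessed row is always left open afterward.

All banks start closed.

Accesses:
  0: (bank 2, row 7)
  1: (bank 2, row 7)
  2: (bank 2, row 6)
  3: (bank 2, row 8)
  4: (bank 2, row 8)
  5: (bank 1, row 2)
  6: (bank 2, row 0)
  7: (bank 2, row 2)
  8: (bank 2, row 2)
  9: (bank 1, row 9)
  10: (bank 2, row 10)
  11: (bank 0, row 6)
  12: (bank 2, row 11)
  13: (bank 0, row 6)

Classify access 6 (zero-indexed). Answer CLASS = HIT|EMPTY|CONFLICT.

step 0: bank2 None->7 [EMPTY]
step 1: bank2 7->7 [HIT]
step 2: bank2 7->6 [CONFLICT]
step 3: bank2 6->8 [CONFLICT]
step 4: bank2 8->8 [HIT]
step 5: bank1 None->2 [EMPTY]
step 6: bank2 8->0 [CONFLICT]
step 7: bank2 0->2 [CONFLICT]
step 8: bank2 2->2 [HIT]
step 9: bank1 2->9 [CONFLICT]
step 10: bank2 2->10 [CONFLICT]
step 11: bank0 None->6 [EMPTY]
step 12: bank2 10->11 [CONFLICT]
step 13: bank0 6->6 [HIT]

CLASS = CONFLICT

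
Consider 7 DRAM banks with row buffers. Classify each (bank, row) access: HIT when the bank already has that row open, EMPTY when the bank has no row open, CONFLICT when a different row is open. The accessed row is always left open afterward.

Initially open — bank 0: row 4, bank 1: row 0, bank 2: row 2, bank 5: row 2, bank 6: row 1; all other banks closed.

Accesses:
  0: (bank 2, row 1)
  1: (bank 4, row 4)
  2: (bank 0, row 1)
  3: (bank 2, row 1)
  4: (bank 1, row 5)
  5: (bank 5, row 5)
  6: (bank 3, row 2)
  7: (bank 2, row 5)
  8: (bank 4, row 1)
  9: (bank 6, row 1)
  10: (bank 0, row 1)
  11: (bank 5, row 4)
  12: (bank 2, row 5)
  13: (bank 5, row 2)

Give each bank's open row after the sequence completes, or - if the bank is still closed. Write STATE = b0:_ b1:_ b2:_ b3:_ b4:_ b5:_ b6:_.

STATE = b0:1 b1:5 b2:5 b3:2 b4:1 b5:2 b6:1

  [0] b2 r1: had r2 ⇒ C
  [1] b4 r4: no row ⇒ E
  [2] b0 r1: had r4 ⇒ C
  [3] b2 r1: had r1 ⇒ H
  [4] b1 r5: had r0 ⇒ C
  [5] b5 r5: had r2 ⇒ C
  [6] b3 r2: no row ⇒ E
  [7] b2 r5: had r1 ⇒ C
  [8] b4 r1: had r4 ⇒ C
  [9] b6 r1: had r1 ⇒ H
  [10] b0 r1: had r1 ⇒ H
  [11] b5 r4: had r5 ⇒ C
  [12] b2 r5: had r5 ⇒ H
  [13] b5 r2: had r4 ⇒ C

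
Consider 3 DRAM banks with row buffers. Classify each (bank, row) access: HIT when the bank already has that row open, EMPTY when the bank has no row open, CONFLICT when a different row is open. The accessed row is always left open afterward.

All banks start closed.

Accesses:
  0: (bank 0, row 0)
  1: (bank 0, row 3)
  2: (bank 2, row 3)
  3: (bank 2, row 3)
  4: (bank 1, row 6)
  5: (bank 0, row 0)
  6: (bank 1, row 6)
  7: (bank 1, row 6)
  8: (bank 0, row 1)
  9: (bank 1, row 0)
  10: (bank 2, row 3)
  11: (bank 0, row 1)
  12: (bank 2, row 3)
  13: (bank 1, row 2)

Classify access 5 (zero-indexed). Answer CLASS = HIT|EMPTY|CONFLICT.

#0 (0,0) E
#1 (0,3) C  (was 0)
#2 (2,3) E
#3 (2,3) H  (was 3)
#4 (1,6) E
#5 (0,0) C  (was 3)
#6 (1,6) H  (was 6)
#7 (1,6) H  (was 6)
#8 (0,1) C  (was 0)
#9 (1,0) C  (was 6)
#10 (2,3) H  (was 3)
#11 (0,1) H  (was 1)
#12 (2,3) H  (was 3)
#13 (1,2) C  (was 0)

CLASS = CONFLICT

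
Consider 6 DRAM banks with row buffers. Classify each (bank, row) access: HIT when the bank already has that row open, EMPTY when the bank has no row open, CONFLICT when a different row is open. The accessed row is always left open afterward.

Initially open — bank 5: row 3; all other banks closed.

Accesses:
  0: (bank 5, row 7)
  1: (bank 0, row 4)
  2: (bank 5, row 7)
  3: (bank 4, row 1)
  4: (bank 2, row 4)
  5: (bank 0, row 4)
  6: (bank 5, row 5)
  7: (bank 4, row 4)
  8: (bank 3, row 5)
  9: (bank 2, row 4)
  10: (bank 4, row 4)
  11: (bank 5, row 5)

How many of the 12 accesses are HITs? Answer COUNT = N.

COUNT = 5

0: bank 5 row 7 — prev 3 → CONFLICT
1: bank 0 row 4 — prev None → EMPTY
2: bank 5 row 7 — prev 7 → HIT
3: bank 4 row 1 — prev None → EMPTY
4: bank 2 row 4 — prev None → EMPTY
5: bank 0 row 4 — prev 4 → HIT
6: bank 5 row 5 — prev 7 → CONFLICT
7: bank 4 row 4 — prev 1 → CONFLICT
8: bank 3 row 5 — prev None → EMPTY
9: bank 2 row 4 — prev 4 → HIT
10: bank 4 row 4 — prev 4 → HIT
11: bank 5 row 5 — prev 5 → HIT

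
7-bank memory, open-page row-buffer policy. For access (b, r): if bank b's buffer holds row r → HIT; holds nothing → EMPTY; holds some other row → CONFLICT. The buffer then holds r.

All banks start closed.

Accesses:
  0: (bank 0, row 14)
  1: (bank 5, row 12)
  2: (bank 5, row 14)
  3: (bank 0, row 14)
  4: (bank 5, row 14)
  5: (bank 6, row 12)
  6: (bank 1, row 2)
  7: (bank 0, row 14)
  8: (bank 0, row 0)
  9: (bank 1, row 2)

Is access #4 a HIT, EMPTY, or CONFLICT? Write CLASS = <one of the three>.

CLASS = HIT

step 0: bank0 None->14 [EMPTY]
step 1: bank5 None->12 [EMPTY]
step 2: bank5 12->14 [CONFLICT]
step 3: bank0 14->14 [HIT]
step 4: bank5 14->14 [HIT]
step 5: bank6 None->12 [EMPTY]
step 6: bank1 None->2 [EMPTY]
step 7: bank0 14->14 [HIT]
step 8: bank0 14->0 [CONFLICT]
step 9: bank1 2->2 [HIT]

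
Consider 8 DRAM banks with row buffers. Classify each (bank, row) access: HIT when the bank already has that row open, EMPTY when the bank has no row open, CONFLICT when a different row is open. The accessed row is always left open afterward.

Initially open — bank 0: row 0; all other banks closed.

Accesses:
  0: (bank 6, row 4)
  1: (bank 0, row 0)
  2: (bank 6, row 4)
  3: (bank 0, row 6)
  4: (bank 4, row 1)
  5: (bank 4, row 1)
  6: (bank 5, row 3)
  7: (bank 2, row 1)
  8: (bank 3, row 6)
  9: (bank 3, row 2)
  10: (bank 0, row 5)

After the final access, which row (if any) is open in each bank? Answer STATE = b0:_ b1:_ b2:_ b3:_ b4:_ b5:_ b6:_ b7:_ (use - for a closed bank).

STATE = b0:5 b1:- b2:1 b3:2 b4:1 b5:3 b6:4 b7:-

step 0: bank6 None->4 [EMPTY]
step 1: bank0 0->0 [HIT]
step 2: bank6 4->4 [HIT]
step 3: bank0 0->6 [CONFLICT]
step 4: bank4 None->1 [EMPTY]
step 5: bank4 1->1 [HIT]
step 6: bank5 None->3 [EMPTY]
step 7: bank2 None->1 [EMPTY]
step 8: bank3 None->6 [EMPTY]
step 9: bank3 6->2 [CONFLICT]
step 10: bank0 6->5 [CONFLICT]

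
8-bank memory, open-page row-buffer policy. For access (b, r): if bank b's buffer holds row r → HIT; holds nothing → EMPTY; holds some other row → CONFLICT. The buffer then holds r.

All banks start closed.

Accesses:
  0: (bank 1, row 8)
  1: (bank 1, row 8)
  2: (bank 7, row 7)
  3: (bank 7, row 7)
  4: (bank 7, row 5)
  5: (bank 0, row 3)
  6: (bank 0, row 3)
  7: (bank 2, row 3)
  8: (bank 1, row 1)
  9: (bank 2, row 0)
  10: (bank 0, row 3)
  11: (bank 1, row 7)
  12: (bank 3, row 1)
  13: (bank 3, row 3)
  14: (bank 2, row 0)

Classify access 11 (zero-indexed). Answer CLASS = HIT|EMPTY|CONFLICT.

CLASS = CONFLICT

0: bank 1 row 8 — prev None → EMPTY
1: bank 1 row 8 — prev 8 → HIT
2: bank 7 row 7 — prev None → EMPTY
3: bank 7 row 7 — prev 7 → HIT
4: bank 7 row 5 — prev 7 → CONFLICT
5: bank 0 row 3 — prev None → EMPTY
6: bank 0 row 3 — prev 3 → HIT
7: bank 2 row 3 — prev None → EMPTY
8: bank 1 row 1 — prev 8 → CONFLICT
9: bank 2 row 0 — prev 3 → CONFLICT
10: bank 0 row 3 — prev 3 → HIT
11: bank 1 row 7 — prev 1 → CONFLICT
12: bank 3 row 1 — prev None → EMPTY
13: bank 3 row 3 — prev 1 → CONFLICT
14: bank 2 row 0 — prev 0 → HIT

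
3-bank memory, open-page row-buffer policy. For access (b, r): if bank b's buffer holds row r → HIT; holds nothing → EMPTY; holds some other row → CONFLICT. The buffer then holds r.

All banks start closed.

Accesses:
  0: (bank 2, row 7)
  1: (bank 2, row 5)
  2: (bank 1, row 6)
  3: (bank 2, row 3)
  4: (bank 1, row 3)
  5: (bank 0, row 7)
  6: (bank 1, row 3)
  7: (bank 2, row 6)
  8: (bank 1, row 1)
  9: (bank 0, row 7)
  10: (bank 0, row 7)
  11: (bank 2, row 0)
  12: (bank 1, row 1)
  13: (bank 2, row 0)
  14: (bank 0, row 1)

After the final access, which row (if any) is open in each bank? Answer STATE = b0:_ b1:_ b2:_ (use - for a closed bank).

STATE = b0:1 b1:1 b2:0

#0 (2,7) E
#1 (2,5) C  (was 7)
#2 (1,6) E
#3 (2,3) C  (was 5)
#4 (1,3) C  (was 6)
#5 (0,7) E
#6 (1,3) H  (was 3)
#7 (2,6) C  (was 3)
#8 (1,1) C  (was 3)
#9 (0,7) H  (was 7)
#10 (0,7) H  (was 7)
#11 (2,0) C  (was 6)
#12 (1,1) H  (was 1)
#13 (2,0) H  (was 0)
#14 (0,1) C  (was 7)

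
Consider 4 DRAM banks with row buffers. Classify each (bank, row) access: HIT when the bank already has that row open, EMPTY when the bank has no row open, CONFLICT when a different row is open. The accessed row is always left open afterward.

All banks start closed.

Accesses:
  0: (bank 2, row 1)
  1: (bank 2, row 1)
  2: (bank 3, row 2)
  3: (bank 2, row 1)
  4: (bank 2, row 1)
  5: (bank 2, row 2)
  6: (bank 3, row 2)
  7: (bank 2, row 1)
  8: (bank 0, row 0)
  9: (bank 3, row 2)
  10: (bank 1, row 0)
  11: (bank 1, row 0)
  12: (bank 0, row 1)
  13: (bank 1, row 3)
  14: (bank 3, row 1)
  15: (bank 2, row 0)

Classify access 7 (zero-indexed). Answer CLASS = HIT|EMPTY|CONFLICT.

#0 (2,1) E
#1 (2,1) H  (was 1)
#2 (3,2) E
#3 (2,1) H  (was 1)
#4 (2,1) H  (was 1)
#5 (2,2) C  (was 1)
#6 (3,2) H  (was 2)
#7 (2,1) C  (was 2)
#8 (0,0) E
#9 (3,2) H  (was 2)
#10 (1,0) E
#11 (1,0) H  (was 0)
#12 (0,1) C  (was 0)
#13 (1,3) C  (was 0)
#14 (3,1) C  (was 2)
#15 (2,0) C  (was 1)

CLASS = CONFLICT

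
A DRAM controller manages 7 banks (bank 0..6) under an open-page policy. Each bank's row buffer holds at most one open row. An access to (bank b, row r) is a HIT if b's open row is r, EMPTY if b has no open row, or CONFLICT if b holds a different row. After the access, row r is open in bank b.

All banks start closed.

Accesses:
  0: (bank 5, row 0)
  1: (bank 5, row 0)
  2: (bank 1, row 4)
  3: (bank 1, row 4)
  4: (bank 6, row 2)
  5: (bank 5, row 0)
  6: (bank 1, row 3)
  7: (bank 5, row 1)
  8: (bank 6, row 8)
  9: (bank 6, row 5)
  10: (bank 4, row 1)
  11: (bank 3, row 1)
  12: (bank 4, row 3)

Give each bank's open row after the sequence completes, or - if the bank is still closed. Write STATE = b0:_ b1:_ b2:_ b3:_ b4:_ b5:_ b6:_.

  [0] b5 r0: no row ⇒ E
  [1] b5 r0: had r0 ⇒ H
  [2] b1 r4: no row ⇒ E
  [3] b1 r4: had r4 ⇒ H
  [4] b6 r2: no row ⇒ E
  [5] b5 r0: had r0 ⇒ H
  [6] b1 r3: had r4 ⇒ C
  [7] b5 r1: had r0 ⇒ C
  [8] b6 r8: had r2 ⇒ C
  [9] b6 r5: had r8 ⇒ C
  [10] b4 r1: no row ⇒ E
  [11] b3 r1: no row ⇒ E
  [12] b4 r3: had r1 ⇒ C

STATE = b0:- b1:3 b2:- b3:1 b4:3 b5:1 b6:5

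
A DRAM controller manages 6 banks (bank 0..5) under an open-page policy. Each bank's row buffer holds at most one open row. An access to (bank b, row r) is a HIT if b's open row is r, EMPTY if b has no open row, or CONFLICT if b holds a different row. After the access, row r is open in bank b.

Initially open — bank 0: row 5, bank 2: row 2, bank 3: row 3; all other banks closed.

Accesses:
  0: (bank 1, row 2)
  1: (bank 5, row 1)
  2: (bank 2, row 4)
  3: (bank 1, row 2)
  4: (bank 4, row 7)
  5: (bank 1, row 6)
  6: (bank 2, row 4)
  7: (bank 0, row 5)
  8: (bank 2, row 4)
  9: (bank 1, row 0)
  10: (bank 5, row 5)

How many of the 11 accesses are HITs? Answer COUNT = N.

COUNT = 4

step 0: bank1 None->2 [EMPTY]
step 1: bank5 None->1 [EMPTY]
step 2: bank2 2->4 [CONFLICT]
step 3: bank1 2->2 [HIT]
step 4: bank4 None->7 [EMPTY]
step 5: bank1 2->6 [CONFLICT]
step 6: bank2 4->4 [HIT]
step 7: bank0 5->5 [HIT]
step 8: bank2 4->4 [HIT]
step 9: bank1 6->0 [CONFLICT]
step 10: bank5 1->5 [CONFLICT]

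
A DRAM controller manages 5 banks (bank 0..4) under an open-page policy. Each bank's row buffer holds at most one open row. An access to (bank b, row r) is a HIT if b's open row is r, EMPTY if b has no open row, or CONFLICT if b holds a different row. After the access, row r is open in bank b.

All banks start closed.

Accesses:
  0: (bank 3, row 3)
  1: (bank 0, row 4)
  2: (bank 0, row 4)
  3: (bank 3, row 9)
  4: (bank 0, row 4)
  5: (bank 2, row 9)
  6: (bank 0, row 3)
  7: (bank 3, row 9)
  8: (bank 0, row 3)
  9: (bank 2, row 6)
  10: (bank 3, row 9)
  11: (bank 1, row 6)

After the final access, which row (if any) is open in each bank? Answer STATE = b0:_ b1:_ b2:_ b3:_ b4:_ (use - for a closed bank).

STATE = b0:3 b1:6 b2:6 b3:9 b4:-

step 0: bank3 None->3 [EMPTY]
step 1: bank0 None->4 [EMPTY]
step 2: bank0 4->4 [HIT]
step 3: bank3 3->9 [CONFLICT]
step 4: bank0 4->4 [HIT]
step 5: bank2 None->9 [EMPTY]
step 6: bank0 4->3 [CONFLICT]
step 7: bank3 9->9 [HIT]
step 8: bank0 3->3 [HIT]
step 9: bank2 9->6 [CONFLICT]
step 10: bank3 9->9 [HIT]
step 11: bank1 None->6 [EMPTY]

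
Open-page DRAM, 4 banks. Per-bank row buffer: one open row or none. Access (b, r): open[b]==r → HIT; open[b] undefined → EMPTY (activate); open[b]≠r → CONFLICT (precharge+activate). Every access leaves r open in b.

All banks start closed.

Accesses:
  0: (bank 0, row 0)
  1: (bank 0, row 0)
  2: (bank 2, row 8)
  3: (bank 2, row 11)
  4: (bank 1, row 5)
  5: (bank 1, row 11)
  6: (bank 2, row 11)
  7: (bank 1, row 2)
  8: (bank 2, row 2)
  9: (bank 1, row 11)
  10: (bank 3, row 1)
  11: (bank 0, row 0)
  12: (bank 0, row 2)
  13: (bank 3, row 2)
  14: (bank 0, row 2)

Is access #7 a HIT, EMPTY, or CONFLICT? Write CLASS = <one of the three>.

0: bank 0 row 0 — prev None → EMPTY
1: bank 0 row 0 — prev 0 → HIT
2: bank 2 row 8 — prev None → EMPTY
3: bank 2 row 11 — prev 8 → CONFLICT
4: bank 1 row 5 — prev None → EMPTY
5: bank 1 row 11 — prev 5 → CONFLICT
6: bank 2 row 11 — prev 11 → HIT
7: bank 1 row 2 — prev 11 → CONFLICT
8: bank 2 row 2 — prev 11 → CONFLICT
9: bank 1 row 11 — prev 2 → CONFLICT
10: bank 3 row 1 — prev None → EMPTY
11: bank 0 row 0 — prev 0 → HIT
12: bank 0 row 2 — prev 0 → CONFLICT
13: bank 3 row 2 — prev 1 → CONFLICT
14: bank 0 row 2 — prev 2 → HIT

CLASS = CONFLICT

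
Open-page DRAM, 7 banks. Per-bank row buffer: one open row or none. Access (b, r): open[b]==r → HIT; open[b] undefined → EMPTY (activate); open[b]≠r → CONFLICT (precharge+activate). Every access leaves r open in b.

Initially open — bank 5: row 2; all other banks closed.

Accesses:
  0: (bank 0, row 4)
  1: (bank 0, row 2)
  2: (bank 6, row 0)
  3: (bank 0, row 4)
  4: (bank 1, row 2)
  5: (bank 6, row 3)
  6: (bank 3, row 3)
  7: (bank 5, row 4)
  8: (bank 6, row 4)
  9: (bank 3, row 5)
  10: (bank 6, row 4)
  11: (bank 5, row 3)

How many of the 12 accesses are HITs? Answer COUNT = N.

#0 (0,4) E
#1 (0,2) C  (was 4)
#2 (6,0) E
#3 (0,4) C  (was 2)
#4 (1,2) E
#5 (6,3) C  (was 0)
#6 (3,3) E
#7 (5,4) C  (was 2)
#8 (6,4) C  (was 3)
#9 (3,5) C  (was 3)
#10 (6,4) H  (was 4)
#11 (5,3) C  (was 4)

COUNT = 1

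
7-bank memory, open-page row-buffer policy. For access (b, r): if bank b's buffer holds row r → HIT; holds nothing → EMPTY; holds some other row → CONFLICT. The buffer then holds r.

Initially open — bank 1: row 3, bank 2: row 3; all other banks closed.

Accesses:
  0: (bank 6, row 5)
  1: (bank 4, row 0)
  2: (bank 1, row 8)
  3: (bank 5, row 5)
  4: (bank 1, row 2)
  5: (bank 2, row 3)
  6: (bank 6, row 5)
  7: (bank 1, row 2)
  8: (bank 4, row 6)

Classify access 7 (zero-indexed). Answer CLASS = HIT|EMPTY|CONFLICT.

CLASS = HIT

step 0: bank6 None->5 [EMPTY]
step 1: bank4 None->0 [EMPTY]
step 2: bank1 3->8 [CONFLICT]
step 3: bank5 None->5 [EMPTY]
step 4: bank1 8->2 [CONFLICT]
step 5: bank2 3->3 [HIT]
step 6: bank6 5->5 [HIT]
step 7: bank1 2->2 [HIT]
step 8: bank4 0->6 [CONFLICT]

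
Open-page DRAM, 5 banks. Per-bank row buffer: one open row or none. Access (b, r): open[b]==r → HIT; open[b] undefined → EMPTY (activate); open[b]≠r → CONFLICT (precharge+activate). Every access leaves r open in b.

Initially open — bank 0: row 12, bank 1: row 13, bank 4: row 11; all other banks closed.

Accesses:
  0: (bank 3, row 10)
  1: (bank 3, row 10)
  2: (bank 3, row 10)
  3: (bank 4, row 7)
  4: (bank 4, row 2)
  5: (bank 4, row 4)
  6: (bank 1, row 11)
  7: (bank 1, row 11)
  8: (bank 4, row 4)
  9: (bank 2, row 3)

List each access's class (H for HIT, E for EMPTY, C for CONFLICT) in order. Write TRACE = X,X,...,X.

TRACE = E,H,H,C,C,C,C,H,H,E

  [0] b3 r10: no row ⇒ E
  [1] b3 r10: had r10 ⇒ H
  [2] b3 r10: had r10 ⇒ H
  [3] b4 r7: had r11 ⇒ C
  [4] b4 r2: had r7 ⇒ C
  [5] b4 r4: had r2 ⇒ C
  [6] b1 r11: had r13 ⇒ C
  [7] b1 r11: had r11 ⇒ H
  [8] b4 r4: had r4 ⇒ H
  [9] b2 r3: no row ⇒ E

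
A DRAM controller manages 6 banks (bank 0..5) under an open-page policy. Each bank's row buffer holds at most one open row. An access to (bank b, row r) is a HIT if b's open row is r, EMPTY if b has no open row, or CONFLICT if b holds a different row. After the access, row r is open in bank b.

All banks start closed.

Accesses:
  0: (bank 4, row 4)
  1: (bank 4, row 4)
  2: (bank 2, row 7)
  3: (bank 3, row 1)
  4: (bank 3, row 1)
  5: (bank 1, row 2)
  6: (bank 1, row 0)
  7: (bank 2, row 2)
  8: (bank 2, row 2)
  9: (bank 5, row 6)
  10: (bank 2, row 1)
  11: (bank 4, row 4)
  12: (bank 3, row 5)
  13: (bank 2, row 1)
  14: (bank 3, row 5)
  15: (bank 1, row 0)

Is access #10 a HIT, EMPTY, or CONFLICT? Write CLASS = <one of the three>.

  [0] b4 r4: no row ⇒ E
  [1] b4 r4: had r4 ⇒ H
  [2] b2 r7: no row ⇒ E
  [3] b3 r1: no row ⇒ E
  [4] b3 r1: had r1 ⇒ H
  [5] b1 r2: no row ⇒ E
  [6] b1 r0: had r2 ⇒ C
  [7] b2 r2: had r7 ⇒ C
  [8] b2 r2: had r2 ⇒ H
  [9] b5 r6: no row ⇒ E
  [10] b2 r1: had r2 ⇒ C
  [11] b4 r4: had r4 ⇒ H
  [12] b3 r5: had r1 ⇒ C
  [13] b2 r1: had r1 ⇒ H
  [14] b3 r5: had r5 ⇒ H
  [15] b1 r0: had r0 ⇒ H

CLASS = CONFLICT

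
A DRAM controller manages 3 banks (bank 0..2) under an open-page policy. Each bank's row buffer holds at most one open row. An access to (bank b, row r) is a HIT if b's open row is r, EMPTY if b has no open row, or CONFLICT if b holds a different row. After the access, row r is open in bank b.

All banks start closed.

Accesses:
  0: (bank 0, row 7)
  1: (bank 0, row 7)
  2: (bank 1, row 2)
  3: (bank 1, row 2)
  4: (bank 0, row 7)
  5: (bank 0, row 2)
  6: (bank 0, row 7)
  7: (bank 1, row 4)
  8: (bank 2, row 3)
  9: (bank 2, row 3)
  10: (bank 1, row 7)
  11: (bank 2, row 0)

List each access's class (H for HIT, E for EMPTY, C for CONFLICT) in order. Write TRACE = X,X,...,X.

#0 (0,7) E
#1 (0,7) H  (was 7)
#2 (1,2) E
#3 (1,2) H  (was 2)
#4 (0,7) H  (was 7)
#5 (0,2) C  (was 7)
#6 (0,7) C  (was 2)
#7 (1,4) C  (was 2)
#8 (2,3) E
#9 (2,3) H  (was 3)
#10 (1,7) C  (was 4)
#11 (2,0) C  (was 3)

TRACE = E,H,E,H,H,C,C,C,E,H,C,C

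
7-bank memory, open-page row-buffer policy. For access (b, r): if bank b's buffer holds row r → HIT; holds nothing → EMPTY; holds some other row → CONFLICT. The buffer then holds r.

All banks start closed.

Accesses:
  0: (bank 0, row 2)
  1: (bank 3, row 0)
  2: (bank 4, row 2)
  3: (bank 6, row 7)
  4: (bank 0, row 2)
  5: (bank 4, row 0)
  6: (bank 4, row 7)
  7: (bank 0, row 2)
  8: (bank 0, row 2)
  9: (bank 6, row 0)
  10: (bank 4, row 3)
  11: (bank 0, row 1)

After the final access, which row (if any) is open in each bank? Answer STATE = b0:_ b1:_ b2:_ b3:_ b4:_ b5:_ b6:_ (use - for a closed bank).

STATE = b0:1 b1:- b2:- b3:0 b4:3 b5:- b6:0

  [0] b0 r2: no row ⇒ E
  [1] b3 r0: no row ⇒ E
  [2] b4 r2: no row ⇒ E
  [3] b6 r7: no row ⇒ E
  [4] b0 r2: had r2 ⇒ H
  [5] b4 r0: had r2 ⇒ C
  [6] b4 r7: had r0 ⇒ C
  [7] b0 r2: had r2 ⇒ H
  [8] b0 r2: had r2 ⇒ H
  [9] b6 r0: had r7 ⇒ C
  [10] b4 r3: had r7 ⇒ C
  [11] b0 r1: had r2 ⇒ C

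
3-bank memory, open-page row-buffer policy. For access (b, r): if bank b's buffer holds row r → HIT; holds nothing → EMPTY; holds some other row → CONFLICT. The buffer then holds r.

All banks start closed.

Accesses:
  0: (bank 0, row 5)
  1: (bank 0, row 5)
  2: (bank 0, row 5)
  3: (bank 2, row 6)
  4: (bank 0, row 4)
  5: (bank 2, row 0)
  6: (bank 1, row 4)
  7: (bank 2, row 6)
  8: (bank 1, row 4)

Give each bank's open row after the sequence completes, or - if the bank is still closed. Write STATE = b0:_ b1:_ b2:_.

  [0] b0 r5: no row ⇒ E
  [1] b0 r5: had r5 ⇒ H
  [2] b0 r5: had r5 ⇒ H
  [3] b2 r6: no row ⇒ E
  [4] b0 r4: had r5 ⇒ C
  [5] b2 r0: had r6 ⇒ C
  [6] b1 r4: no row ⇒ E
  [7] b2 r6: had r0 ⇒ C
  [8] b1 r4: had r4 ⇒ H

STATE = b0:4 b1:4 b2:6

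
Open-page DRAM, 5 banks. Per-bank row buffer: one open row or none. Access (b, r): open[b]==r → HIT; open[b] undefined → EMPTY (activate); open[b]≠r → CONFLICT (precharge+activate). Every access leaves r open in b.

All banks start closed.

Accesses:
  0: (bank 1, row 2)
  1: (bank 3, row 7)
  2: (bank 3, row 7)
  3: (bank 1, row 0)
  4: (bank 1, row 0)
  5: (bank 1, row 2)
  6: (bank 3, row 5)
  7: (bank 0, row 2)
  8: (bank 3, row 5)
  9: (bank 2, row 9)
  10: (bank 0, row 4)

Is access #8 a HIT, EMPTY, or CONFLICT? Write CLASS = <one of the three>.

  [0] b1 r2: no row ⇒ E
  [1] b3 r7: no row ⇒ E
  [2] b3 r7: had r7 ⇒ H
  [3] b1 r0: had r2 ⇒ C
  [4] b1 r0: had r0 ⇒ H
  [5] b1 r2: had r0 ⇒ C
  [6] b3 r5: had r7 ⇒ C
  [7] b0 r2: no row ⇒ E
  [8] b3 r5: had r5 ⇒ H
  [9] b2 r9: no row ⇒ E
  [10] b0 r4: had r2 ⇒ C

CLASS = HIT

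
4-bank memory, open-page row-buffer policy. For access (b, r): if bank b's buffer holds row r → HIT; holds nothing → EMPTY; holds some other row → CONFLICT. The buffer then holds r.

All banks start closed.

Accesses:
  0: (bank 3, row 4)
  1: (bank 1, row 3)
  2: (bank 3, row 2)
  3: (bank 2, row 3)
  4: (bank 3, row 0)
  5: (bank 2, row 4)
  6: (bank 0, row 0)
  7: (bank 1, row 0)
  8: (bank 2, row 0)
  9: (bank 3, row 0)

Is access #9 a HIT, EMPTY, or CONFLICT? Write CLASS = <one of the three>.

CLASS = HIT

  [0] b3 r4: no row ⇒ E
  [1] b1 r3: no row ⇒ E
  [2] b3 r2: had r4 ⇒ C
  [3] b2 r3: no row ⇒ E
  [4] b3 r0: had r2 ⇒ C
  [5] b2 r4: had r3 ⇒ C
  [6] b0 r0: no row ⇒ E
  [7] b1 r0: had r3 ⇒ C
  [8] b2 r0: had r4 ⇒ C
  [9] b3 r0: had r0 ⇒ H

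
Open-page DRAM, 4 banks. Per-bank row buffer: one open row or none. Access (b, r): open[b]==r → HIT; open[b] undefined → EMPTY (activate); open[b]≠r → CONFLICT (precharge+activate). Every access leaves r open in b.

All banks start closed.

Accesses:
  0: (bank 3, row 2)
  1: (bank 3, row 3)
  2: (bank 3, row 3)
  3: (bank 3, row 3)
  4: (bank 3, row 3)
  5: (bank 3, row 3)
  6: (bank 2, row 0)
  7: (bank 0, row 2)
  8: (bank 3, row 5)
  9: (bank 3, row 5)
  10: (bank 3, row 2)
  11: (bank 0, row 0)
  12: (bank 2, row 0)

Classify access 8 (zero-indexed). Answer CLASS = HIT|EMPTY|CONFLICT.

#0 (3,2) E
#1 (3,3) C  (was 2)
#2 (3,3) H  (was 3)
#3 (3,3) H  (was 3)
#4 (3,3) H  (was 3)
#5 (3,3) H  (was 3)
#6 (2,0) E
#7 (0,2) E
#8 (3,5) C  (was 3)
#9 (3,5) H  (was 5)
#10 (3,2) C  (was 5)
#11 (0,0) C  (was 2)
#12 (2,0) H  (was 0)

CLASS = CONFLICT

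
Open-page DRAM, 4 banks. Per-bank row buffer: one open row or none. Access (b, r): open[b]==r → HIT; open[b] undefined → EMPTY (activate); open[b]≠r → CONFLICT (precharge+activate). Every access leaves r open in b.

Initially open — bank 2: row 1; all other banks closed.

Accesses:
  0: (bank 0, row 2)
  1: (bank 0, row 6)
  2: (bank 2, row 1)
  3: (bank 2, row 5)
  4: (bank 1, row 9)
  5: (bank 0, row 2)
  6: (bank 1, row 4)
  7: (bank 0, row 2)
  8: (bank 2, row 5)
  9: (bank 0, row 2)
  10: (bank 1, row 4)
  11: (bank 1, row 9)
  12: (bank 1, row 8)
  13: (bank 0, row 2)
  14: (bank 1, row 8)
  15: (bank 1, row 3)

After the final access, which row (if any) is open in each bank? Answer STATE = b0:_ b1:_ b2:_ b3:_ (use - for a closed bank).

step 0: bank0 None->2 [EMPTY]
step 1: bank0 2->6 [CONFLICT]
step 2: bank2 1->1 [HIT]
step 3: bank2 1->5 [CONFLICT]
step 4: bank1 None->9 [EMPTY]
step 5: bank0 6->2 [CONFLICT]
step 6: bank1 9->4 [CONFLICT]
step 7: bank0 2->2 [HIT]
step 8: bank2 5->5 [HIT]
step 9: bank0 2->2 [HIT]
step 10: bank1 4->4 [HIT]
step 11: bank1 4->9 [CONFLICT]
step 12: bank1 9->8 [CONFLICT]
step 13: bank0 2->2 [HIT]
step 14: bank1 8->8 [HIT]
step 15: bank1 8->3 [CONFLICT]

STATE = b0:2 b1:3 b2:5 b3:-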